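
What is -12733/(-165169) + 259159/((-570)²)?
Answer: 46941984571/53663408100 ≈ 0.87475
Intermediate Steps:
-12733/(-165169) + 259159/((-570)²) = -12733*(-1/165169) + 259159/324900 = 12733/165169 + 259159*(1/324900) = 12733/165169 + 259159/324900 = 46941984571/53663408100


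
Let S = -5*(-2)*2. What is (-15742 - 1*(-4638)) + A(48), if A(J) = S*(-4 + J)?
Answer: -10224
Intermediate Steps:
S = 20 (S = 10*2 = 20)
A(J) = -80 + 20*J (A(J) = 20*(-4 + J) = -80 + 20*J)
(-15742 - 1*(-4638)) + A(48) = (-15742 - 1*(-4638)) + (-80 + 20*48) = (-15742 + 4638) + (-80 + 960) = -11104 + 880 = -10224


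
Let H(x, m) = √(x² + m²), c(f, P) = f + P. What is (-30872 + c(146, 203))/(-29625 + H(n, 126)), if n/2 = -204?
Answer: 60282925/58497219 + 61046*√5065/292486095 ≈ 1.0454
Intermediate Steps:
n = -408 (n = 2*(-204) = -408)
c(f, P) = P + f
H(x, m) = √(m² + x²)
(-30872 + c(146, 203))/(-29625 + H(n, 126)) = (-30872 + (203 + 146))/(-29625 + √(126² + (-408)²)) = (-30872 + 349)/(-29625 + √(15876 + 166464)) = -30523/(-29625 + √182340) = -30523/(-29625 + 6*√5065)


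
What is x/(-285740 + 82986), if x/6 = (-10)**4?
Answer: -30000/101377 ≈ -0.29593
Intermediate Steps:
x = 60000 (x = 6*(-10)**4 = 6*10000 = 60000)
x/(-285740 + 82986) = 60000/(-285740 + 82986) = 60000/(-202754) = 60000*(-1/202754) = -30000/101377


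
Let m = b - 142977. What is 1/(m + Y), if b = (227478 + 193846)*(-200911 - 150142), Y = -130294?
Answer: -1/147907327443 ≈ -6.7610e-12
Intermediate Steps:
b = -147907054172 (b = 421324*(-351053) = -147907054172)
m = -147907197149 (m = -147907054172 - 142977 = -147907197149)
1/(m + Y) = 1/(-147907197149 - 130294) = 1/(-147907327443) = -1/147907327443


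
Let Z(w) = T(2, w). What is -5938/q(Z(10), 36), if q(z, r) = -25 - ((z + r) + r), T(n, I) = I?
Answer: 5938/107 ≈ 55.495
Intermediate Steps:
Z(w) = w
q(z, r) = -25 - z - 2*r (q(z, r) = -25 - ((r + z) + r) = -25 - (z + 2*r) = -25 + (-z - 2*r) = -25 - z - 2*r)
-5938/q(Z(10), 36) = -5938/(-25 - 1*10 - 2*36) = -5938/(-25 - 10 - 72) = -5938/(-107) = -5938*(-1/107) = 5938/107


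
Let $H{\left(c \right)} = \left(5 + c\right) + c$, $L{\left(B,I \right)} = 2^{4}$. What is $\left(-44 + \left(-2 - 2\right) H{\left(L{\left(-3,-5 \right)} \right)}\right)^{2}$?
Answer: $36864$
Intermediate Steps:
$L{\left(B,I \right)} = 16$
$H{\left(c \right)} = 5 + 2 c$
$\left(-44 + \left(-2 - 2\right) H{\left(L{\left(-3,-5 \right)} \right)}\right)^{2} = \left(-44 + \left(-2 - 2\right) \left(5 + 2 \cdot 16\right)\right)^{2} = \left(-44 - 4 \left(5 + 32\right)\right)^{2} = \left(-44 - 148\right)^{2} = \left(-192\right)^{2} = 36864$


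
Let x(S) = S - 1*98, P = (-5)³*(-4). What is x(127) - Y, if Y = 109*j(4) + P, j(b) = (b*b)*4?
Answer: -7447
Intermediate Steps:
j(b) = 4*b² (j(b) = b²*4 = 4*b²)
P = 500 (P = -125*(-4) = 500)
x(S) = -98 + S (x(S) = S - 98 = -98 + S)
Y = 7476 (Y = 109*(4*4²) + 500 = 109*(4*16) + 500 = 109*64 + 500 = 6976 + 500 = 7476)
x(127) - Y = (-98 + 127) - 1*7476 = 29 - 7476 = -7447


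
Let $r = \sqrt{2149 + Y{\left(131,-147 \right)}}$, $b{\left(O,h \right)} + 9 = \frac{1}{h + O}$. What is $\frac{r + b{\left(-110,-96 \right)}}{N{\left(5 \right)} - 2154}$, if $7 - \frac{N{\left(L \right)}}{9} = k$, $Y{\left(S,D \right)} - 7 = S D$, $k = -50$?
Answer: $\frac{1855}{338046} - \frac{7 i \sqrt{349}}{1641} \approx 0.0054874 - 0.07969 i$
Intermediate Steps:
$Y{\left(S,D \right)} = 7 + D S$ ($Y{\left(S,D \right)} = 7 + S D = 7 + D S$)
$N{\left(L \right)} = 513$ ($N{\left(L \right)} = 63 - -450 = 63 + 450 = 513$)
$b{\left(O,h \right)} = -9 + \frac{1}{O + h}$ ($b{\left(O,h \right)} = -9 + \frac{1}{h + O} = -9 + \frac{1}{O + h}$)
$r = 7 i \sqrt{349}$ ($r = \sqrt{2149 + \left(7 - 19257\right)} = \sqrt{2149 - 19250} = \sqrt{-17101} = 7 i \sqrt{349} \approx 130.77 i$)
$\frac{r + b{\left(-110,-96 \right)}}{N{\left(5 \right)} - 2154} = \frac{7 i \sqrt{349} + \frac{1 - -990 - -864}{-110 - 96}}{513 - 2154} = \frac{7 i \sqrt{349} + \frac{1 + 990 + 864}{-206}}{-1641} = \left(7 i \sqrt{349} - \frac{1855}{206}\right) \left(- \frac{1}{1641}\right) = \left(- \frac{1855}{206} + 7 i \sqrt{349}\right) \left(- \frac{1}{1641}\right) = \frac{1855}{338046} - \frac{7 i \sqrt{349}}{1641}$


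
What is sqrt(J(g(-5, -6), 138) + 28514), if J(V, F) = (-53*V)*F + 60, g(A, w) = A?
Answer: 2*sqrt(16286) ≈ 255.23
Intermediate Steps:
J(V, F) = 60 - 53*F*V (J(V, F) = -53*F*V + 60 = 60 - 53*F*V)
sqrt(J(g(-5, -6), 138) + 28514) = sqrt((60 - 53*138*(-5)) + 28514) = sqrt((60 + 36570) + 28514) = sqrt(36630 + 28514) = sqrt(65144) = 2*sqrt(16286)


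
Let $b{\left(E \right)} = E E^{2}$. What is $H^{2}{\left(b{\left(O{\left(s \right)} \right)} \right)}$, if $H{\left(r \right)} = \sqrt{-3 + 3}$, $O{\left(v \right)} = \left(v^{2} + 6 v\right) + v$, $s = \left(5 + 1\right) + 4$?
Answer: $0$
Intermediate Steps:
$s = 10$ ($s = 6 + 4 = 10$)
$O{\left(v \right)} = v^{2} + 7 v$
$b{\left(E \right)} = E^{3}$
$H{\left(r \right)} = 0$ ($H{\left(r \right)} = \sqrt{0} = 0$)
$H^{2}{\left(b{\left(O{\left(s \right)} \right)} \right)} = 0^{2} = 0$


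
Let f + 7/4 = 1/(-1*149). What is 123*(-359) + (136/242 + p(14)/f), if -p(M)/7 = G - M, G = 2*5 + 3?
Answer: -5594551475/126687 ≈ -44160.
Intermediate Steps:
f = -1047/596 (f = -7/4 + 1/(-1*149) = -7/4 + 1/(-149) = -7/4 - 1/149 = -1047/596 ≈ -1.7567)
G = 13 (G = 10 + 3 = 13)
p(M) = -91 + 7*M (p(M) = -7*(13 - M) = -91 + 7*M)
123*(-359) + (136/242 + p(14)/f) = 123*(-359) + (136/242 + (-91 + 7*14)/(-1047/596)) = -44157 + (136*(1/242) + (-91 + 98)*(-596/1047)) = -44157 + (68/121 + 7*(-596/1047)) = -44157 + (68/121 - 4172/1047) = -44157 - 433616/126687 = -5594551475/126687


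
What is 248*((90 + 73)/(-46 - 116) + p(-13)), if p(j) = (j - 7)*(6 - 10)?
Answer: 1586828/81 ≈ 19590.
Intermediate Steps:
p(j) = 28 - 4*j (p(j) = (-7 + j)*(-4) = 28 - 4*j)
248*((90 + 73)/(-46 - 116) + p(-13)) = 248*((90 + 73)/(-46 - 116) + (28 - 4*(-13))) = 248*(163/(-162) + (28 + 52)) = 248*(163*(-1/162) + 80) = 248*(-163/162 + 80) = 248*(12797/162) = 1586828/81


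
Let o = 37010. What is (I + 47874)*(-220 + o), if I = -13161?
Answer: 1277091270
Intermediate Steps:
(I + 47874)*(-220 + o) = (-13161 + 47874)*(-220 + 37010) = 34713*36790 = 1277091270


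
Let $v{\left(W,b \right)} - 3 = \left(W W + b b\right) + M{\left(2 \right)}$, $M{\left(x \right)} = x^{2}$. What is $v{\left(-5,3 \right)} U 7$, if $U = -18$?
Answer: $-5166$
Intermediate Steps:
$v{\left(W,b \right)} = 7 + W^{2} + b^{2}$ ($v{\left(W,b \right)} = 3 + \left(\left(W W + b b\right) + 2^{2}\right) = 3 + \left(\left(W^{2} + b^{2}\right) + 4\right) = 3 + \left(4 + W^{2} + b^{2}\right) = 7 + W^{2} + b^{2}$)
$v{\left(-5,3 \right)} U 7 = \left(7 + \left(-5\right)^{2} + 3^{2}\right) \left(-18\right) 7 = \left(7 + 25 + 9\right) \left(-18\right) 7 = 41 \left(-18\right) 7 = \left(-738\right) 7 = -5166$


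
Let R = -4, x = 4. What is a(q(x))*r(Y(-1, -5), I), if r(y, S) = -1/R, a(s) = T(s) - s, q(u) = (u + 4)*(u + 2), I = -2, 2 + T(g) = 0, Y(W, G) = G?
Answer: -25/2 ≈ -12.500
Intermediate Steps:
T(g) = -2 (T(g) = -2 + 0 = -2)
q(u) = (2 + u)*(4 + u) (q(u) = (4 + u)*(2 + u) = (2 + u)*(4 + u))
a(s) = -2 - s
r(y, S) = ¼ (r(y, S) = -1/(-4) = -1*(-¼) = ¼)
a(q(x))*r(Y(-1, -5), I) = (-2 - (8 + 4² + 6*4))*(¼) = (-2 - (8 + 16 + 24))*(¼) = (-2 - 1*48)*(¼) = (-2 - 48)*(¼) = -50*¼ = -25/2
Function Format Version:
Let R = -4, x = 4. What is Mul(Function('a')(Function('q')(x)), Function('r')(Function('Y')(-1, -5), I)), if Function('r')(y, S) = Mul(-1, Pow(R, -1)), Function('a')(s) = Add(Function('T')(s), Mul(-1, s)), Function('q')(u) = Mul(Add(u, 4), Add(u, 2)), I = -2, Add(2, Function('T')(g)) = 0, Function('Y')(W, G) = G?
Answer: Rational(-25, 2) ≈ -12.500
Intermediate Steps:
Function('T')(g) = -2 (Function('T')(g) = Add(-2, 0) = -2)
Function('q')(u) = Mul(Add(2, u), Add(4, u)) (Function('q')(u) = Mul(Add(4, u), Add(2, u)) = Mul(Add(2, u), Add(4, u)))
Function('a')(s) = Add(-2, Mul(-1, s))
Function('r')(y, S) = Rational(1, 4) (Function('r')(y, S) = Mul(-1, Pow(-4, -1)) = Mul(-1, Rational(-1, 4)) = Rational(1, 4))
Mul(Function('a')(Function('q')(x)), Function('r')(Function('Y')(-1, -5), I)) = Mul(Add(-2, Mul(-1, Add(8, Pow(4, 2), Mul(6, 4)))), Rational(1, 4)) = Mul(Add(-2, Mul(-1, Add(8, 16, 24))), Rational(1, 4)) = Mul(Add(-2, Mul(-1, 48)), Rational(1, 4)) = Mul(Add(-2, -48), Rational(1, 4)) = Mul(-50, Rational(1, 4)) = Rational(-25, 2)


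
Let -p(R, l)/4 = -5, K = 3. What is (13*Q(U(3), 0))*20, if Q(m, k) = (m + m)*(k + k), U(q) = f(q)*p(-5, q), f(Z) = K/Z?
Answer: 0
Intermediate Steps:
p(R, l) = 20 (p(R, l) = -4*(-5) = 20)
f(Z) = 3/Z
U(q) = 60/q (U(q) = (3/q)*20 = 60/q)
Q(m, k) = 4*k*m (Q(m, k) = (2*m)*(2*k) = 4*k*m)
(13*Q(U(3), 0))*20 = (13*(4*0*(60/3)))*20 = (13*(4*0*(60*(⅓))))*20 = (13*(4*0*20))*20 = (13*0)*20 = 0*20 = 0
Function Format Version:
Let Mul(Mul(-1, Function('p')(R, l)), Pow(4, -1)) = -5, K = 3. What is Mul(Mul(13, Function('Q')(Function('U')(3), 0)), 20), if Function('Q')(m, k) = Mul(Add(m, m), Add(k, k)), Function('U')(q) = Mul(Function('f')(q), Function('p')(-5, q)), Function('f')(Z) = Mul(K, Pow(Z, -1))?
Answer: 0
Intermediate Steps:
Function('p')(R, l) = 20 (Function('p')(R, l) = Mul(-4, -5) = 20)
Function('f')(Z) = Mul(3, Pow(Z, -1))
Function('U')(q) = Mul(60, Pow(q, -1)) (Function('U')(q) = Mul(Mul(3, Pow(q, -1)), 20) = Mul(60, Pow(q, -1)))
Function('Q')(m, k) = Mul(4, k, m) (Function('Q')(m, k) = Mul(Mul(2, m), Mul(2, k)) = Mul(4, k, m))
Mul(Mul(13, Function('Q')(Function('U')(3), 0)), 20) = Mul(Mul(13, Mul(4, 0, Mul(60, Pow(3, -1)))), 20) = Mul(Mul(13, Mul(4, 0, Mul(60, Rational(1, 3)))), 20) = Mul(Mul(13, Mul(4, 0, 20)), 20) = Mul(Mul(13, 0), 20) = Mul(0, 20) = 0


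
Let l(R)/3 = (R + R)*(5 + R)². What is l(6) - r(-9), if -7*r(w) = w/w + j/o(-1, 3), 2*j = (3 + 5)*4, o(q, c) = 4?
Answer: 30497/7 ≈ 4356.7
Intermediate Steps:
j = 16 (j = ((3 + 5)*4)/2 = (8*4)/2 = (½)*32 = 16)
r(w) = -5/7 (r(w) = -(w/w + 16/4)/7 = -(1 + 16*(¼))/7 = -(1 + 4)/7 = -⅐*5 = -5/7)
l(R) = 6*R*(5 + R)² (l(R) = 3*((R + R)*(5 + R)²) = 3*((2*R)*(5 + R)²) = 3*(2*R*(5 + R)²) = 6*R*(5 + R)²)
l(6) - r(-9) = 6*6*(5 + 6)² - 1*(-5/7) = 6*6*11² + 5/7 = 6*6*121 + 5/7 = 4356 + 5/7 = 30497/7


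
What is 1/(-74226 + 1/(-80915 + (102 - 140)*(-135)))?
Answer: -75785/5625217411 ≈ -1.3472e-5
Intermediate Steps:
1/(-74226 + 1/(-80915 + (102 - 140)*(-135))) = 1/(-74226 + 1/(-80915 - 38*(-135))) = 1/(-74226 + 1/(-80915 + 5130)) = 1/(-74226 + 1/(-75785)) = 1/(-74226 - 1/75785) = 1/(-5625217411/75785) = -75785/5625217411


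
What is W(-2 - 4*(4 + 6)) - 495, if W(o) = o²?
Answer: 1269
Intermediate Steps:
W(-2 - 4*(4 + 6)) - 495 = (-2 - 4*(4 + 6))² - 495 = (-2 - 4*10)² - 495 = (-2 - 40)² - 495 = (-42)² - 495 = 1764 - 495 = 1269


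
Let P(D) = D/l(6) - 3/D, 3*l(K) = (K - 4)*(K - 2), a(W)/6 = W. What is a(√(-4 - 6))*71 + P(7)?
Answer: 123/56 + 426*I*√10 ≈ 2.1964 + 1347.1*I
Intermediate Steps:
a(W) = 6*W
l(K) = (-4 + K)*(-2 + K)/3 (l(K) = ((K - 4)*(K - 2))/3 = ((-4 + K)*(-2 + K))/3 = (-4 + K)*(-2 + K)/3)
P(D) = -3/D + 3*D/8 (P(D) = D/(8/3 - 2*6 + (⅓)*6²) - 3/D = D/(8/3 - 12 + (⅓)*36) - 3/D = D/(8/3 - 12 + 12) - 3/D = D/(8/3) - 3/D = D*(3/8) - 3/D = 3*D/8 - 3/D = -3/D + 3*D/8)
a(√(-4 - 6))*71 + P(7) = (6*√(-4 - 6))*71 + (-3/7 + (3/8)*7) = (6*√(-10))*71 + (-3*⅐ + 21/8) = (6*(I*√10))*71 + (-3/7 + 21/8) = (6*I*√10)*71 + 123/56 = 426*I*√10 + 123/56 = 123/56 + 426*I*√10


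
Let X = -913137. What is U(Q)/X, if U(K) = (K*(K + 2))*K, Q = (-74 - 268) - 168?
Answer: 44043600/304379 ≈ 144.70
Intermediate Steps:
Q = -510 (Q = -342 - 168 = -510)
U(K) = K**2*(2 + K) (U(K) = (K*(2 + K))*K = K**2*(2 + K))
U(Q)/X = ((-510)**2*(2 - 510))/(-913137) = (260100*(-508))*(-1/913137) = -132130800*(-1/913137) = 44043600/304379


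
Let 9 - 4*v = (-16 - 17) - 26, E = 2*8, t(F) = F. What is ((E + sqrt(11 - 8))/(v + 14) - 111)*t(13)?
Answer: -44525/31 + 13*sqrt(3)/31 ≈ -1435.6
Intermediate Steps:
E = 16
v = 17 (v = 9/4 - ((-16 - 17) - 26)/4 = 9/4 - (-33 - 26)/4 = 9/4 - 1/4*(-59) = 9/4 + 59/4 = 17)
((E + sqrt(11 - 8))/(v + 14) - 111)*t(13) = ((16 + sqrt(11 - 8))/(17 + 14) - 111)*13 = ((16 + sqrt(3))/31 - 111)*13 = ((16 + sqrt(3))*(1/31) - 111)*13 = ((16/31 + sqrt(3)/31) - 111)*13 = (-3425/31 + sqrt(3)/31)*13 = -44525/31 + 13*sqrt(3)/31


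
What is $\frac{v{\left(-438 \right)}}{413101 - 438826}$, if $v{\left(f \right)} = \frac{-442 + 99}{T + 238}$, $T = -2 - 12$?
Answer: $\frac{1}{16800} \approx 5.9524 \cdot 10^{-5}$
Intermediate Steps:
$T = -14$ ($T = -2 - 12 = -14$)
$v{\left(f \right)} = - \frac{49}{32}$ ($v{\left(f \right)} = \frac{-442 + 99}{-14 + 238} = - \frac{343}{224} = \left(-343\right) \frac{1}{224} = - \frac{49}{32}$)
$\frac{v{\left(-438 \right)}}{413101 - 438826} = - \frac{49}{32 \left(413101 - 438826\right)} = - \frac{49}{32 \left(-25725\right)} = \left(- \frac{49}{32}\right) \left(- \frac{1}{25725}\right) = \frac{1}{16800}$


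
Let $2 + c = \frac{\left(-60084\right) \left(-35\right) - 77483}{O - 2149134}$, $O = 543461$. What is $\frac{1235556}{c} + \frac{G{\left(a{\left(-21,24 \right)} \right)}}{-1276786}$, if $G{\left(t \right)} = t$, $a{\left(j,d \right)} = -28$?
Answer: $- \frac{20103288512062534}{53065688533} \approx -3.7884 \cdot 10^{5}$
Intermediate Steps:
$c = - \frac{5236803}{1605673}$ ($c = -2 + \frac{\left(-60084\right) \left(-35\right) - 77483}{543461 - 2149134} = -2 + \frac{2102940 - 77483}{-1605673} = -2 + 2025457 \left(- \frac{1}{1605673}\right) = -2 - \frac{2025457}{1605673} = - \frac{5236803}{1605673} \approx -3.2614$)
$\frac{1235556}{c} + \frac{G{\left(a{\left(-21,24 \right)} \right)}}{-1276786} = \frac{1235556}{- \frac{5236803}{1605673}} - \frac{28}{-1276786} = 1235556 \left(- \frac{1605673}{5236803}\right) - - \frac{2}{91199} = - \frac{220433212132}{581867} + \frac{2}{91199} = - \frac{20103288512062534}{53065688533}$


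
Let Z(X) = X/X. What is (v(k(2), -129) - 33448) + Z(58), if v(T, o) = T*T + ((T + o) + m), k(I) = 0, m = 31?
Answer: -33545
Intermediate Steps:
Z(X) = 1
v(T, o) = 31 + T + o + T² (v(T, o) = T*T + ((T + o) + 31) = T² + (31 + T + o) = 31 + T + o + T²)
(v(k(2), -129) - 33448) + Z(58) = ((31 + 0 - 129 + 0²) - 33448) + 1 = ((31 + 0 - 129 + 0) - 33448) + 1 = (-98 - 33448) + 1 = -33546 + 1 = -33545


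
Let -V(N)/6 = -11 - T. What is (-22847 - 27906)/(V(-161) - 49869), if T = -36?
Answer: 50753/50019 ≈ 1.0147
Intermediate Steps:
V(N) = -150 (V(N) = -6*(-11 - 1*(-36)) = -6*(-11 + 36) = -6*25 = -150)
(-22847 - 27906)/(V(-161) - 49869) = (-22847 - 27906)/(-150 - 49869) = -50753/(-50019) = -50753*(-1/50019) = 50753/50019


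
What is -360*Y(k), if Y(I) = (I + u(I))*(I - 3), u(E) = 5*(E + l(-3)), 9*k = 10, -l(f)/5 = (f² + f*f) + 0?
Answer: -904400/3 ≈ -3.0147e+5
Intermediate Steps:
l(f) = -10*f² (l(f) = -5*((f² + f*f) + 0) = -5*((f² + f²) + 0) = -5*(2*f² + 0) = -10*f²)
k = 10/9 (k = (⅑)*10 = 10/9 ≈ 1.1111)
u(E) = -450 + 5*E (u(E) = 5*(E - 10*(-3)²) = 5*(E - 10*9) = 5*(E - 90) = 5*(-90 + E) = -450 + 5*E)
Y(I) = (-450 + 6*I)*(-3 + I) (Y(I) = (I + (-450 + 5*I))*(I - 3) = (-450 + 6*I)*(-3 + I))
-360*Y(k) = -360*(1350 - 468*10/9 + 6*(10/9)²) = -360*(1350 - 520 + 6*(100/81)) = -360*(1350 - 520 + 200/27) = -360*22610/27 = -904400/3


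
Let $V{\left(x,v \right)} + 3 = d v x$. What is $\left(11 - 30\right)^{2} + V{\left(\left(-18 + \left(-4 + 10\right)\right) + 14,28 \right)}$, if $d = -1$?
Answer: $302$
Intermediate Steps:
$V{\left(x,v \right)} = -3 - v x$ ($V{\left(x,v \right)} = -3 + - v x = -3 - v x$)
$\left(11 - 30\right)^{2} + V{\left(\left(-18 + \left(-4 + 10\right)\right) + 14,28 \right)} = \left(11 - 30\right)^{2} - \left(3 + 28 \left(\left(-18 + \left(-4 + 10\right)\right) + 14\right)\right) = \left(-19\right)^{2} - \left(3 + 28 \left(\left(-18 + 6\right) + 14\right)\right) = 361 - \left(3 + 28 \left(-12 + 14\right)\right) = 361 - \left(3 + 28 \cdot 2\right) = 361 - 59 = 302$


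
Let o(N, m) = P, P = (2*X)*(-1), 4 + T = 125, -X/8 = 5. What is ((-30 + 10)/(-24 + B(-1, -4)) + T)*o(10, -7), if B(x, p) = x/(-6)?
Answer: 1393840/143 ≈ 9747.1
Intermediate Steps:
X = -40 (X = -8*5 = -40)
T = 121 (T = -4 + 125 = 121)
B(x, p) = -x/6 (B(x, p) = x*(-⅙) = -x/6)
P = 80 (P = (2*(-40))*(-1) = -80*(-1) = 80)
o(N, m) = 80
((-30 + 10)/(-24 + B(-1, -4)) + T)*o(10, -7) = ((-30 + 10)/(-24 - ⅙*(-1)) + 121)*80 = (-20/(-24 + ⅙) + 121)*80 = (-20/(-143/6) + 121)*80 = (-20*(-6/143) + 121)*80 = (120/143 + 121)*80 = (17423/143)*80 = 1393840/143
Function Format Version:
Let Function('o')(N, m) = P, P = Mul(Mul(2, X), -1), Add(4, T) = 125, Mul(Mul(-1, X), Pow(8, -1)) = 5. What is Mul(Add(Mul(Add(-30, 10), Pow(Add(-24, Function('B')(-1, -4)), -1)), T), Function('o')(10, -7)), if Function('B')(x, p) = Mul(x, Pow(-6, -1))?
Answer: Rational(1393840, 143) ≈ 9747.1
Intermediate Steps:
X = -40 (X = Mul(-8, 5) = -40)
T = 121 (T = Add(-4, 125) = 121)
Function('B')(x, p) = Mul(Rational(-1, 6), x) (Function('B')(x, p) = Mul(x, Rational(-1, 6)) = Mul(Rational(-1, 6), x))
P = 80 (P = Mul(Mul(2, -40), -1) = Mul(-80, -1) = 80)
Function('o')(N, m) = 80
Mul(Add(Mul(Add(-30, 10), Pow(Add(-24, Function('B')(-1, -4)), -1)), T), Function('o')(10, -7)) = Mul(Add(Mul(Add(-30, 10), Pow(Add(-24, Mul(Rational(-1, 6), -1)), -1)), 121), 80) = Mul(Add(Mul(-20, Pow(Add(-24, Rational(1, 6)), -1)), 121), 80) = Mul(Add(Mul(-20, Pow(Rational(-143, 6), -1)), 121), 80) = Mul(Add(Mul(-20, Rational(-6, 143)), 121), 80) = Mul(Add(Rational(120, 143), 121), 80) = Mul(Rational(17423, 143), 80) = Rational(1393840, 143)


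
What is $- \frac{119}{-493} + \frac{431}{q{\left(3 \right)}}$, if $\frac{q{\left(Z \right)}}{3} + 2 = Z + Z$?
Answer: $\frac{12583}{348} \approx 36.158$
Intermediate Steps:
$q{\left(Z \right)} = -6 + 6 Z$ ($q{\left(Z \right)} = -6 + 3 \left(Z + Z\right) = -6 + 3 \cdot 2 Z = -6 + 6 Z$)
$- \frac{119}{-493} + \frac{431}{q{\left(3 \right)}} = - \frac{119}{-493} + \frac{431}{-6 + 6 \cdot 3} = \left(-119\right) \left(- \frac{1}{493}\right) + \frac{431}{-6 + 18} = \frac{7}{29} + \frac{431}{12} = \frac{12583}{348}$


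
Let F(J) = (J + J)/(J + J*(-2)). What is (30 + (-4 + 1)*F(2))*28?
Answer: 1008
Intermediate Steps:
F(J) = -2 (F(J) = (2*J)/(J - 2*J) = (2*J)/((-J)) = (2*J)*(-1/J) = -2)
(30 + (-4 + 1)*F(2))*28 = (30 + (-4 + 1)*(-2))*28 = (30 - 3*(-2))*28 = (30 + 6)*28 = 36*28 = 1008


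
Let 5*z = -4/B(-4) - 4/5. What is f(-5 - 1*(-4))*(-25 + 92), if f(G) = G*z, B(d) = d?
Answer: -67/25 ≈ -2.6800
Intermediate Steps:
z = 1/25 (z = (-4/(-4) - 4/5)/5 = (-4*(-¼) - 4*⅕)/5 = (1 - ⅘)/5 = (⅕)*(⅕) = 1/25 ≈ 0.040000)
f(G) = G/25 (f(G) = G*(1/25) = G/25)
f(-5 - 1*(-4))*(-25 + 92) = ((-5 - 1*(-4))/25)*(-25 + 92) = ((-5 + 4)/25)*67 = ((1/25)*(-1))*67 = -1/25*67 = -67/25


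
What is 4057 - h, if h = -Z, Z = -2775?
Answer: 1282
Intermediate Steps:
h = 2775 (h = -1*(-2775) = 2775)
4057 - h = 4057 - 1*2775 = 4057 - 2775 = 1282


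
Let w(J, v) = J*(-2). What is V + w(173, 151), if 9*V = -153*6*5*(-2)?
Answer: 674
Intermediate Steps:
w(J, v) = -2*J
V = 1020 (V = (-153*6*5*(-2))/9 = (-4590*(-2))/9 = (-153*(-60))/9 = (⅑)*9180 = 1020)
V + w(173, 151) = 1020 - 2*173 = 1020 - 346 = 674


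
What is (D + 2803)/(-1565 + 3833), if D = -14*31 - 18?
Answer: 2351/2268 ≈ 1.0366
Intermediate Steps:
D = -452 (D = -434 - 18 = -452)
(D + 2803)/(-1565 + 3833) = (-452 + 2803)/(-1565 + 3833) = 2351/2268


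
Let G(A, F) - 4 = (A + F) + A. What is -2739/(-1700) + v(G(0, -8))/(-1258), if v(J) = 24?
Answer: 100143/62900 ≈ 1.5921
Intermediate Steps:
G(A, F) = 4 + F + 2*A (G(A, F) = 4 + ((A + F) + A) = 4 + (F + 2*A) = 4 + F + 2*A)
-2739/(-1700) + v(G(0, -8))/(-1258) = -2739/(-1700) + 24/(-1258) = -2739*(-1/1700) + 24*(-1/1258) = 2739/1700 - 12/629 = 100143/62900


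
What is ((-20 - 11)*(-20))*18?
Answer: 11160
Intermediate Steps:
((-20 - 11)*(-20))*18 = -31*(-20)*18 = 620*18 = 11160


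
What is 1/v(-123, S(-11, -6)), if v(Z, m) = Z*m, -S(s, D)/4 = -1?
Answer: -1/492 ≈ -0.0020325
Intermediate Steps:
S(s, D) = 4 (S(s, D) = -4*(-1) = 4)
1/v(-123, S(-11, -6)) = 1/(-123*4) = 1/(-492) = -1/492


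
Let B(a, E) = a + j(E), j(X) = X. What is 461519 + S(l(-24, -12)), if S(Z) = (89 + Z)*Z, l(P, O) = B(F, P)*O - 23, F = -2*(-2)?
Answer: 527921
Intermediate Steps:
F = 4
B(a, E) = E + a (B(a, E) = a + E = E + a)
l(P, O) = -23 + O*(4 + P) (l(P, O) = (P + 4)*O - 23 = (4 + P)*O - 23 = O*(4 + P) - 23 = -23 + O*(4 + P))
S(Z) = Z*(89 + Z)
461519 + S(l(-24, -12)) = 461519 + (-23 - 12*(4 - 24))*(89 + (-23 - 12*(4 - 24))) = 461519 + (-23 - 12*(-20))*(89 + (-23 - 12*(-20))) = 461519 + (-23 + 240)*(89 + (-23 + 240)) = 461519 + 217*(89 + 217) = 461519 + 217*306 = 461519 + 66402 = 527921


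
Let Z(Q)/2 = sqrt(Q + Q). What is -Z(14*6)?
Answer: -4*sqrt(42) ≈ -25.923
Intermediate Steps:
Z(Q) = 2*sqrt(2)*sqrt(Q) (Z(Q) = 2*sqrt(Q + Q) = 2*sqrt(2*Q) = 2*(sqrt(2)*sqrt(Q)) = 2*sqrt(2)*sqrt(Q))
-Z(14*6) = -2*sqrt(2)*sqrt(14*6) = -2*sqrt(2)*sqrt(84) = -2*sqrt(2)*2*sqrt(21) = -4*sqrt(42)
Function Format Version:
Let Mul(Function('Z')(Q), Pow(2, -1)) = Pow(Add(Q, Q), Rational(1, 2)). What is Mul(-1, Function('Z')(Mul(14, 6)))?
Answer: Mul(-4, Pow(42, Rational(1, 2))) ≈ -25.923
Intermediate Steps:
Function('Z')(Q) = Mul(2, Pow(2, Rational(1, 2)), Pow(Q, Rational(1, 2))) (Function('Z')(Q) = Mul(2, Pow(Add(Q, Q), Rational(1, 2))) = Mul(2, Pow(Mul(2, Q), Rational(1, 2))) = Mul(2, Mul(Pow(2, Rational(1, 2)), Pow(Q, Rational(1, 2)))) = Mul(2, Pow(2, Rational(1, 2)), Pow(Q, Rational(1, 2))))
Mul(-1, Function('Z')(Mul(14, 6))) = Mul(-1, Mul(2, Pow(2, Rational(1, 2)), Pow(Mul(14, 6), Rational(1, 2)))) = Mul(-1, Mul(2, Pow(2, Rational(1, 2)), Pow(84, Rational(1, 2)))) = Mul(-1, Mul(2, Pow(2, Rational(1, 2)), Mul(2, Pow(21, Rational(1, 2))))) = Mul(-1, Mul(4, Pow(42, Rational(1, 2)))) = Mul(-4, Pow(42, Rational(1, 2)))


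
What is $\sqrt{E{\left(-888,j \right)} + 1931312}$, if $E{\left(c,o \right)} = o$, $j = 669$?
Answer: $\sqrt{1931981} \approx 1390.0$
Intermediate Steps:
$\sqrt{E{\left(-888,j \right)} + 1931312} = \sqrt{669 + 1931312} = \sqrt{1931981}$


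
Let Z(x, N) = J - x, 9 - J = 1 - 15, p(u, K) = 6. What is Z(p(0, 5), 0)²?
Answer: 289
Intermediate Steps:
J = 23 (J = 9 - (1 - 15) = 9 - 1*(-14) = 9 + 14 = 23)
Z(x, N) = 23 - x
Z(p(0, 5), 0)² = (23 - 1*6)² = (23 - 6)² = 17² = 289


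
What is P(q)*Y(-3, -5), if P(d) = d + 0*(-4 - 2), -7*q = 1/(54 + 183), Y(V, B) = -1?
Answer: 1/1659 ≈ 0.00060277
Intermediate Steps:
q = -1/1659 (q = -1/(7*(54 + 183)) = -⅐/237 = -⅐*1/237 = -1/1659 ≈ -0.00060277)
P(d) = d (P(d) = d + 0*(-6) = d + 0 = d)
P(q)*Y(-3, -5) = -1/1659*(-1) = 1/1659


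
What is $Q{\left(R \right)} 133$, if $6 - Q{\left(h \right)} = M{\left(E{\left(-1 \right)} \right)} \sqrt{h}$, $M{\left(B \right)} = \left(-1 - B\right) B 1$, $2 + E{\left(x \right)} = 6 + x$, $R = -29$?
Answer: $798 + 1596 i \sqrt{29} \approx 798.0 + 8594.7 i$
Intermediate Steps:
$E{\left(x \right)} = 4 + x$ ($E{\left(x \right)} = -2 + \left(6 + x\right) = 4 + x$)
$M{\left(B \right)} = B \left(-1 - B\right)$ ($M{\left(B \right)} = B \left(-1 - B\right) 1 = B \left(-1 - B\right)$)
$Q{\left(h \right)} = 6 + 12 \sqrt{h}$ ($Q{\left(h \right)} = 6 - - \left(4 - 1\right) \left(1 + \left(4 - 1\right)\right) \sqrt{h} = 6 - \left(-1\right) 3 \left(1 + 3\right) \sqrt{h} = 6 - \left(-1\right) 3 \cdot 4 \sqrt{h} = 6 - - 12 \sqrt{h} = 6 + 12 \sqrt{h}$)
$Q{\left(R \right)} 133 = \left(6 + 12 \sqrt{-29}\right) 133 = \left(6 + 12 i \sqrt{29}\right) 133 = 798 + 1596 i \sqrt{29}$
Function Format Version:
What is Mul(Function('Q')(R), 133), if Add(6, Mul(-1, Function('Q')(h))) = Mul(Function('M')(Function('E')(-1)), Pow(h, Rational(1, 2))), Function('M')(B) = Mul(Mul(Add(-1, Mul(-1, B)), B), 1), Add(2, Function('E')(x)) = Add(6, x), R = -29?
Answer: Add(798, Mul(1596, I, Pow(29, Rational(1, 2)))) ≈ Add(798.00, Mul(8594.7, I))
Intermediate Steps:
Function('E')(x) = Add(4, x) (Function('E')(x) = Add(-2, Add(6, x)) = Add(4, x))
Function('M')(B) = Mul(B, Add(-1, Mul(-1, B))) (Function('M')(B) = Mul(Mul(B, Add(-1, Mul(-1, B))), 1) = Mul(B, Add(-1, Mul(-1, B))))
Function('Q')(h) = Add(6, Mul(12, Pow(h, Rational(1, 2)))) (Function('Q')(h) = Add(6, Mul(-1, Mul(Mul(-1, Add(4, -1), Add(1, Add(4, -1))), Pow(h, Rational(1, 2))))) = Add(6, Mul(-1, Mul(Mul(-1, 3, Add(1, 3)), Pow(h, Rational(1, 2))))) = Add(6, Mul(-1, Mul(Mul(-1, 3, 4), Pow(h, Rational(1, 2))))) = Add(6, Mul(-1, Mul(-12, Pow(h, Rational(1, 2))))) = Add(6, Mul(12, Pow(h, Rational(1, 2)))))
Mul(Function('Q')(R), 133) = Mul(Add(6, Mul(12, Pow(-29, Rational(1, 2)))), 133) = Mul(Add(6, Mul(12, Mul(I, Pow(29, Rational(1, 2))))), 133) = Mul(Add(6, Mul(12, I, Pow(29, Rational(1, 2)))), 133) = Add(798, Mul(1596, I, Pow(29, Rational(1, 2))))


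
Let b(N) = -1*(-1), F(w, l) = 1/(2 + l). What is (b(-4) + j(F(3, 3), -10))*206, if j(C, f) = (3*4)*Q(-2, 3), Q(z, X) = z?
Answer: -4738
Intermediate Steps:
b(N) = 1
j(C, f) = -24 (j(C, f) = (3*4)*(-2) = 12*(-2) = -24)
(b(-4) + j(F(3, 3), -10))*206 = (1 - 24)*206 = -23*206 = -4738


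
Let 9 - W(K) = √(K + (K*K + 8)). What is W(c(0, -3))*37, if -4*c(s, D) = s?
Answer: 333 - 74*√2 ≈ 228.35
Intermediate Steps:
c(s, D) = -s/4
W(K) = 9 - √(8 + K + K²) (W(K) = 9 - √(K + (K*K + 8)) = 9 - √(K + (K² + 8)) = 9 - √(K + (8 + K²)) = 9 - √(8 + K + K²))
W(c(0, -3))*37 = (9 - √(8 - ¼*0 + (-¼*0)²))*37 = (9 - √(8 + 0 + 0²))*37 = (9 - √(8 + 0 + 0))*37 = (9 - √8)*37 = (9 - 2*√2)*37 = 333 - 74*√2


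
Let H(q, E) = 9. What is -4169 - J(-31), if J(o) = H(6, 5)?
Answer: -4178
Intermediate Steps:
J(o) = 9
-4169 - J(-31) = -4169 - 1*9 = -4169 - 9 = -4178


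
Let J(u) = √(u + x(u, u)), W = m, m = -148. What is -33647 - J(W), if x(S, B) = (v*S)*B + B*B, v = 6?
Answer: -33647 - 6*√4255 ≈ -34038.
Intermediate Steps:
W = -148
x(S, B) = B² + 6*B*S (x(S, B) = (6*S)*B + B*B = 6*B*S + B² = B² + 6*B*S)
J(u) = √(u + 7*u²) (J(u) = √(u + u*(u + 6*u)) = √(u + u*(7*u)) = √(u + 7*u²))
-33647 - J(W) = -33647 - √(-148*(1 + 7*(-148))) = -33647 - √(-148*(1 - 1036)) = -33647 - √(-148*(-1035)) = -33647 - √153180 = -33647 - 6*√4255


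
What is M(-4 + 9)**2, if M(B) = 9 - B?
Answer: 16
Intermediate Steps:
M(-4 + 9)**2 = (9 - (-4 + 9))**2 = (9 - 1*5)**2 = (9 - 5)**2 = 4**2 = 16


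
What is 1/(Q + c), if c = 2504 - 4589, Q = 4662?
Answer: 1/2577 ≈ 0.00038805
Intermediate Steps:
c = -2085
1/(Q + c) = 1/(4662 - 2085) = 1/2577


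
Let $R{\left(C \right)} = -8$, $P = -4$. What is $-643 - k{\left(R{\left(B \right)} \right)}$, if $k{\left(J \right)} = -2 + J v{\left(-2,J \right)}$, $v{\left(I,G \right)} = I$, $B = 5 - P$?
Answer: $-657$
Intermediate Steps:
$B = 9$ ($B = 5 - -4 = 5 + 4 = 9$)
$k{\left(J \right)} = -2 - 2 J$ ($k{\left(J \right)} = -2 + J \left(-2\right) = -2 - 2 J$)
$-643 - k{\left(R{\left(B \right)} \right)} = -643 - \left(-2 - -16\right) = -643 - \left(-2 + 16\right) = -643 - 14 = -657$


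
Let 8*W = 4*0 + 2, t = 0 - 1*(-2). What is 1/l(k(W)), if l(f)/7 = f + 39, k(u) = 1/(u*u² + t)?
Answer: 129/35665 ≈ 0.0036170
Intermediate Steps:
t = 2 (t = 0 + 2 = 2)
W = ¼ (W = (4*0 + 2)/8 = (0 + 2)/8 = (⅛)*2 = ¼ ≈ 0.25000)
k(u) = 1/(2 + u³) (k(u) = 1/(u*u² + 2) = 1/(u³ + 2) = 1/(2 + u³))
l(f) = 273 + 7*f (l(f) = 7*(f + 39) = 7*(39 + f) = 273 + 7*f)
1/l(k(W)) = 1/(273 + 7/(2 + (¼)³)) = 1/(273 + 7/(2 + 1/64)) = 1/(273 + 7/(129/64)) = 1/(273 + 7*(64/129)) = 1/(273 + 448/129) = 1/(35665/129) = 129/35665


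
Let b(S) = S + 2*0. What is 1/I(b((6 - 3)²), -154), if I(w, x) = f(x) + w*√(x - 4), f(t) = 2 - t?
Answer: 26/6189 - I*√158/4126 ≈ 0.004201 - 0.0030465*I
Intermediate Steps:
b(S) = S (b(S) = S + 0 = S)
I(w, x) = 2 - x + w*√(-4 + x) (I(w, x) = (2 - x) + w*√(x - 4) = (2 - x) + w*√(-4 + x) = 2 - x + w*√(-4 + x))
1/I(b((6 - 3)²), -154) = 1/(2 - 1*(-154) + (6 - 3)²*√(-4 - 154)) = 1/(2 + 154 + 3²*√(-158)) = 1/(2 + 154 + 9*(I*√158)) = 1/(2 + 154 + 9*I*√158) = 1/(156 + 9*I*√158)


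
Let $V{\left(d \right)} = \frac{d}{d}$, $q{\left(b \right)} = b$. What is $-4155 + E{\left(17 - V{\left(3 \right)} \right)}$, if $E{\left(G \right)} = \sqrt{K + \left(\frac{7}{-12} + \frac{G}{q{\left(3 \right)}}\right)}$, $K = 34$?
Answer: $-4155 + \frac{\sqrt{155}}{2} \approx -4148.8$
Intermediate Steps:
$V{\left(d \right)} = 1$
$E{\left(G \right)} = \sqrt{\frac{401}{12} + \frac{G}{3}}$ ($E{\left(G \right)} = \sqrt{34 + \left(\frac{7}{-12} + \frac{G}{3}\right)} = \sqrt{34 + \left(7 \left(- \frac{1}{12}\right) + G \frac{1}{3}\right)} = \sqrt{34 + \left(- \frac{7}{12} + \frac{G}{3}\right)} = \sqrt{\frac{401}{12} + \frac{G}{3}}$)
$-4155 + E{\left(17 - V{\left(3 \right)} \right)} = -4155 + \frac{\sqrt{1203 + 12 \left(17 - 1\right)}}{6} = -4155 + \frac{\sqrt{1203 + 12 \cdot 16}}{6} = -4155 + \frac{\sqrt{1203 + 192}}{6} = -4155 + \frac{\sqrt{1395}}{6} = -4155 + \frac{3 \sqrt{155}}{6} = -4155 + \frac{\sqrt{155}}{2}$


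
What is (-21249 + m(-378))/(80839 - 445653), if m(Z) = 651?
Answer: 10299/182407 ≈ 0.056462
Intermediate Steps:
(-21249 + m(-378))/(80839 - 445653) = (-21249 + 651)/(80839 - 445653) = -20598/(-364814) = -20598*(-1/364814) = 10299/182407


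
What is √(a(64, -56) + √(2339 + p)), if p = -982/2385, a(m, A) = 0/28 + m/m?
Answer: √(632025 + 795*√1478046245)/795 ≈ 7.0256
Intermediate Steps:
a(m, A) = 1 (a(m, A) = 0*(1/28) + 1 = 0 + 1 = 1)
p = -982/2385 (p = -982*1/2385 = -982/2385 ≈ -0.41174)
√(a(64, -56) + √(2339 + p)) = √(1 + √(2339 - 982/2385)) = √(1 + √(5577533/2385)) = √(1 + √1478046245/795)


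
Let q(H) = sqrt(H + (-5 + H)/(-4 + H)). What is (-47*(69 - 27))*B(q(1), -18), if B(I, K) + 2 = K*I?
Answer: 3948 + 11844*sqrt(21) ≈ 58224.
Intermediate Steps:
q(H) = sqrt(H + (-5 + H)/(-4 + H))
B(I, K) = -2 + I*K (B(I, K) = -2 + K*I = -2 + I*K)
(-47*(69 - 27))*B(q(1), -18) = (-47*(69 - 27))*(-2 + sqrt((-5 + 1 + 1*(-4 + 1))/(-4 + 1))*(-18)) = (-47*42)*(-2 + sqrt((-5 + 1 + 1*(-3))/(-3))*(-18)) = -1974*(-2 + sqrt(-(-5 + 1 - 3)/3)*(-18)) = -1974*(-2 + sqrt(-1/3*(-7))*(-18)) = -1974*(-2 + sqrt(7/3)*(-18)) = -1974*(-2 + (sqrt(21)/3)*(-18)) = -1974*(-2 - 6*sqrt(21)) = 3948 + 11844*sqrt(21)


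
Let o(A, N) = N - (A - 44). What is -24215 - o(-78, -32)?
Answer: -24305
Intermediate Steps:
o(A, N) = 44 + N - A (o(A, N) = N - (-44 + A) = N + (44 - A) = 44 + N - A)
-24215 - o(-78, -32) = -24215 - (44 - 32 - 1*(-78)) = -24215 - (44 - 32 + 78) = -24215 - 1*90 = -24215 - 90 = -24305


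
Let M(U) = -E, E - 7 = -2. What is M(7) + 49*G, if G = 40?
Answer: 1955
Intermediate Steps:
E = 5 (E = 7 - 2 = 5)
M(U) = -5 (M(U) = -1*5 = -5)
M(7) + 49*G = -5 + 49*40 = -5 + 1960 = 1955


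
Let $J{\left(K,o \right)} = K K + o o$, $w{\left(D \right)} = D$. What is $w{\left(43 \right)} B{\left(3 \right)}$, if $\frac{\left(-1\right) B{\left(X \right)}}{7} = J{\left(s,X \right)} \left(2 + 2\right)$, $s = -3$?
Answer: $-21672$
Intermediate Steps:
$J{\left(K,o \right)} = K^{2} + o^{2}$
$B{\left(X \right)} = -252 - 28 X^{2}$ ($B{\left(X \right)} = - 7 \left(\left(-3\right)^{2} + X^{2}\right) \left(2 + 2\right) = - 7 \left(9 + X^{2}\right) 4 = - 7 \left(36 + 4 X^{2}\right) = -252 - 28 X^{2}$)
$w{\left(43 \right)} B{\left(3 \right)} = 43 \left(-252 - 28 \cdot 3^{2}\right) = 43 \left(-252 - 252\right) = 43 \left(-504\right) = -21672$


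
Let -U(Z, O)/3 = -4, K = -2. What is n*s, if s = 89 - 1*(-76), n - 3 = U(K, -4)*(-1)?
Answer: -1485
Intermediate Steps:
U(Z, O) = 12 (U(Z, O) = -3*(-4) = 12)
n = -9 (n = 3 + 12*(-1) = 3 - 12 = -9)
s = 165 (s = 89 + 76 = 165)
n*s = -9*165 = -1485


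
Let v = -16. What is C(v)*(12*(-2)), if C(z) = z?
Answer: 384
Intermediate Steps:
C(v)*(12*(-2)) = -192*(-2) = -16*(-24) = 384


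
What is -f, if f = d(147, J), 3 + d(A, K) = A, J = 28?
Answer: -144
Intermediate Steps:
d(A, K) = -3 + A
f = 144 (f = -3 + 147 = 144)
-f = -1*144 = -144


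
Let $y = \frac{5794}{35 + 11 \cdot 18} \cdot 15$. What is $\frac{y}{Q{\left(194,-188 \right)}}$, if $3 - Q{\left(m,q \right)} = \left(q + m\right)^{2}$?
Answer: $- \frac{28970}{2563} \approx -11.303$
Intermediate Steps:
$Q{\left(m,q \right)} = 3 - \left(m + q\right)^{2}$ ($Q{\left(m,q \right)} = 3 - \left(q + m\right)^{2} = 3 - \left(m + q\right)^{2}$)
$y = \frac{86910}{233}$ ($y = \frac{5794}{35 + 198} \cdot 15 = \frac{5794}{233} \cdot 15 = \frac{86910}{233} \approx 373.0$)
$\frac{y}{Q{\left(194,-188 \right)}} = \frac{86910}{233 \left(3 - \left(194 - 188\right)^{2}\right)} = \frac{86910}{233 \left(3 - 6^{2}\right)} = \frac{86910}{233 \left(3 - 36\right)} = \frac{86910}{233 \left(-33\right)} = \frac{86910}{233} \left(- \frac{1}{33}\right) = - \frac{28970}{2563}$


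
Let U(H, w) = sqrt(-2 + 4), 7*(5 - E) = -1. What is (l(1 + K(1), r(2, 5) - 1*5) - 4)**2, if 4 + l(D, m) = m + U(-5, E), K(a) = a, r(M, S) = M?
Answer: (11 - sqrt(2))**2 ≈ 91.887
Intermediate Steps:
E = 36/7 (E = 5 - 1/7*(-1) = 5 + 1/7 = 36/7 ≈ 5.1429)
U(H, w) = sqrt(2)
l(D, m) = -4 + m + sqrt(2) (l(D, m) = -4 + (m + sqrt(2)) = -4 + m + sqrt(2))
(l(1 + K(1), r(2, 5) - 1*5) - 4)**2 = ((-4 + (2 - 1*5) + sqrt(2)) - 4)**2 = ((-4 + (2 - 5) + sqrt(2)) - 4)**2 = ((-4 - 3 + sqrt(2)) - 4)**2 = ((-7 + sqrt(2)) - 4)**2 = (-11 + sqrt(2))**2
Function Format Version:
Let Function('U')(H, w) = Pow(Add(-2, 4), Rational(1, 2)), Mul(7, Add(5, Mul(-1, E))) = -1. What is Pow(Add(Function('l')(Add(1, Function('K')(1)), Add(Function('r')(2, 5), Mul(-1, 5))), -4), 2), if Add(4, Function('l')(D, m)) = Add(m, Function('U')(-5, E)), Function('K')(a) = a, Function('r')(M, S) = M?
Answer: Pow(Add(11, Mul(-1, Pow(2, Rational(1, 2)))), 2) ≈ 91.887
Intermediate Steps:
E = Rational(36, 7) (E = Add(5, Mul(Rational(-1, 7), -1)) = Add(5, Rational(1, 7)) = Rational(36, 7) ≈ 5.1429)
Function('U')(H, w) = Pow(2, Rational(1, 2))
Function('l')(D, m) = Add(-4, m, Pow(2, Rational(1, 2))) (Function('l')(D, m) = Add(-4, Add(m, Pow(2, Rational(1, 2)))) = Add(-4, m, Pow(2, Rational(1, 2))))
Pow(Add(Function('l')(Add(1, Function('K')(1)), Add(Function('r')(2, 5), Mul(-1, 5))), -4), 2) = Pow(Add(Add(-4, Add(2, Mul(-1, 5)), Pow(2, Rational(1, 2))), -4), 2) = Pow(Add(Add(-4, Add(2, -5), Pow(2, Rational(1, 2))), -4), 2) = Pow(Add(Add(-4, -3, Pow(2, Rational(1, 2))), -4), 2) = Pow(Add(Add(-7, Pow(2, Rational(1, 2))), -4), 2) = Pow(Add(-11, Pow(2, Rational(1, 2))), 2)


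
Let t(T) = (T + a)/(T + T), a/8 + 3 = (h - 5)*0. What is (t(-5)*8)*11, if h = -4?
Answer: 1276/5 ≈ 255.20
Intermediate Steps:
a = -24 (a = -24 + 8*((-4 - 5)*0) = -24 + 8*(-9*0) = -24 + 8*0 = -24 + 0 = -24)
t(T) = (-24 + T)/(2*T) (t(T) = (T - 24)/(T + T) = (-24 + T)/((2*T)) = (-24 + T)*(1/(2*T)) = (-24 + T)/(2*T))
(t(-5)*8)*11 = (((½)*(-24 - 5)/(-5))*8)*11 = (((½)*(-⅕)*(-29))*8)*11 = ((29/10)*8)*11 = (116/5)*11 = 1276/5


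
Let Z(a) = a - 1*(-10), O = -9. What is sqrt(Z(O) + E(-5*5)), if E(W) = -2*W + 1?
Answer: 2*sqrt(13) ≈ 7.2111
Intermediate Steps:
E(W) = 1 - 2*W
Z(a) = 10 + a (Z(a) = a + 10 = 10 + a)
sqrt(Z(O) + E(-5*5)) = sqrt((10 - 9) + (1 - (-10)*5)) = sqrt(1 + (1 - 2*(-25))) = sqrt(1 + (1 + 50)) = sqrt(1 + 51) = sqrt(52) = 2*sqrt(13)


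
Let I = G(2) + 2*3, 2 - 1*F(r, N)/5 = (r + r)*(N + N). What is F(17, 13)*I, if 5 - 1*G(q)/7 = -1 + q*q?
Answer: -88200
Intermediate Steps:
F(r, N) = 10 - 20*N*r (F(r, N) = 10 - 5*(r + r)*(N + N) = 10 - 5*2*r*2*N = 10 - 20*N*r)
G(q) = 42 - 7*q**2 (G(q) = 35 - 7*(-1 + q*q) = 35 - 7*(-1 + q**2) = 35 + (7 - 7*q**2) = 42 - 7*q**2)
I = 20 (I = (42 - 7*2**2) + 2*3 = (42 - 7*4) + 6 = (42 - 28) + 6 = 14 + 6 = 20)
F(17, 13)*I = (10 - 20*13*17)*20 = (10 - 4420)*20 = -4410*20 = -88200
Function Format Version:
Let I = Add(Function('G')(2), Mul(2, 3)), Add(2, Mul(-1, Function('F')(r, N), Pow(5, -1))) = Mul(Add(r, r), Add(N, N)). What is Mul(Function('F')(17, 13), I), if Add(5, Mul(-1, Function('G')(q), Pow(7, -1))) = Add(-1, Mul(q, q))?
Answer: -88200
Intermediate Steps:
Function('F')(r, N) = Add(10, Mul(-20, N, r)) (Function('F')(r, N) = Add(10, Mul(-5, Mul(Add(r, r), Add(N, N)))) = Add(10, Mul(-5, Mul(Mul(2, r), Mul(2, N)))) = Add(10, Mul(-5, Mul(4, N, r))) = Add(10, Mul(-20, N, r)))
Function('G')(q) = Add(42, Mul(-7, Pow(q, 2))) (Function('G')(q) = Add(35, Mul(-7, Add(-1, Mul(q, q)))) = Add(35, Mul(-7, Add(-1, Pow(q, 2)))) = Add(35, Add(7, Mul(-7, Pow(q, 2)))) = Add(42, Mul(-7, Pow(q, 2))))
I = 20 (I = Add(Add(42, Mul(-7, Pow(2, 2))), Mul(2, 3)) = Add(Add(42, Mul(-7, 4)), 6) = Add(Add(42, -28), 6) = Add(14, 6) = 20)
Mul(Function('F')(17, 13), I) = Mul(Add(10, Mul(-20, 13, 17)), 20) = Mul(Add(10, -4420), 20) = Mul(-4410, 20) = -88200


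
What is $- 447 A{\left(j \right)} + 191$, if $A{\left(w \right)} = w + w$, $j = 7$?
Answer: $-6067$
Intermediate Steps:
$A{\left(w \right)} = 2 w$
$- 447 A{\left(j \right)} + 191 = - 447 \cdot 2 \cdot 7 + 191 = \left(-447\right) 14 + 191 = -6258 + 191 = -6067$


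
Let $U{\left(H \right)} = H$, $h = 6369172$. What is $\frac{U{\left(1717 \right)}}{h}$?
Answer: $\frac{1717}{6369172} \approx 0.00026958$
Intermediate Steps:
$\frac{U{\left(1717 \right)}}{h} = \frac{1717}{6369172}$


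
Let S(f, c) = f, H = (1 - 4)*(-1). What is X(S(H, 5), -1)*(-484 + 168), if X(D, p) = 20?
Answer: -6320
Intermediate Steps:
H = 3 (H = -3*(-1) = 3)
X(S(H, 5), -1)*(-484 + 168) = 20*(-484 + 168) = 20*(-316) = -6320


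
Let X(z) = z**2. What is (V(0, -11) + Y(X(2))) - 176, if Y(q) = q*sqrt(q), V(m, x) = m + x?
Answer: -179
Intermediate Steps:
Y(q) = q**(3/2)
(V(0, -11) + Y(X(2))) - 176 = ((0 - 11) + (2**2)**(3/2)) - 176 = (-11 + 4**(3/2)) - 176 = (-11 + 8) - 176 = -3 - 176 = -179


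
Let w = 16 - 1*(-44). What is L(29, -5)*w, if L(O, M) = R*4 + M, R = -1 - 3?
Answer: -1260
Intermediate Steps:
w = 60 (w = 16 + 44 = 60)
R = -4
L(O, M) = -16 + M (L(O, M) = -4*4 + M = -16 + M)
L(29, -5)*w = (-16 - 5)*60 = -21*60 = -1260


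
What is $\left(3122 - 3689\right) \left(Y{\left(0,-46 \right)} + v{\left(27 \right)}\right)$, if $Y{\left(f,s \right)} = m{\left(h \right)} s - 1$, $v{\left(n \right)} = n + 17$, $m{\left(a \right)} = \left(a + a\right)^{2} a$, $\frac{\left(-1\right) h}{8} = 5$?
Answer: $-6677016381$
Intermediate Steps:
$h = -40$ ($h = \left(-8\right) 5 = -40$)
$m{\left(a \right)} = 4 a^{3}$ ($m{\left(a \right)} = \left(2 a\right)^{2} a = 4 a^{2} a = 4 a^{3}$)
$v{\left(n \right)} = 17 + n$
$Y{\left(f,s \right)} = -1 - 256000 s$ ($Y{\left(f,s \right)} = 4 \left(-40\right)^{3} s - 1 = 4 \left(-64000\right) s - 1 = - 256000 s - 1 = -1 - 256000 s$)
$\left(3122 - 3689\right) \left(Y{\left(0,-46 \right)} + v{\left(27 \right)}\right) = \left(3122 - 3689\right) \left(\left(-1 - -11776000\right) + \left(17 + 27\right)\right) = - 567 \left(\left(-1 + 11776000\right) + 44\right) = - 567 \left(11775999 + 44\right) = \left(-567\right) 11776043 = -6677016381$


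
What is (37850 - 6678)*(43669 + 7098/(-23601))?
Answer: 10708880532004/7867 ≈ 1.3612e+9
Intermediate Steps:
(37850 - 6678)*(43669 + 7098/(-23601)) = 31172*(43669 + 7098*(-1/23601)) = 31172*(43669 - 2366/7867) = 31172*(343541657/7867) = 10708880532004/7867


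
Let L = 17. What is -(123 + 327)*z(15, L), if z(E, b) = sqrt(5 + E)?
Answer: -900*sqrt(5) ≈ -2012.5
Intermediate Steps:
-(123 + 327)*z(15, L) = -(123 + 327)*sqrt(5 + 15) = -450*sqrt(20) = -450*2*sqrt(5) = -900*sqrt(5)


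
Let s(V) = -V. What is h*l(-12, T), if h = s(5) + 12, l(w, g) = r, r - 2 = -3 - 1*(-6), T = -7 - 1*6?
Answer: 35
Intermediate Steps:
T = -13 (T = -7 - 6 = -13)
r = 5 (r = 2 + (-3 - 1*(-6)) = 2 + (-3 + 6) = 2 + 3 = 5)
l(w, g) = 5
h = 7 (h = -1*5 + 12 = -5 + 12 = 7)
h*l(-12, T) = 7*5 = 35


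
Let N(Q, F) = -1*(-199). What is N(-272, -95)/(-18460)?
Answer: -199/18460 ≈ -0.010780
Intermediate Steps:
N(Q, F) = 199
N(-272, -95)/(-18460) = 199/(-18460) = 199*(-1/18460) = -199/18460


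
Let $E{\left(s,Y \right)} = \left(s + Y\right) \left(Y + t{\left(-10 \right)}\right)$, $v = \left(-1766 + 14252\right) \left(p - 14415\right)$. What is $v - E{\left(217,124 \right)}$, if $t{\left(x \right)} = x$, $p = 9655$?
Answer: $-59472234$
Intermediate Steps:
$v = -59433360$ ($v = \left(-1766 + 14252\right) \left(9655 - 14415\right) = 12486 \left(-4760\right) = -59433360$)
$E{\left(s,Y \right)} = \left(-10 + Y\right) \left(Y + s\right)$ ($E{\left(s,Y \right)} = \left(s + Y\right) \left(Y - 10\right) = \left(Y + s\right) \left(-10 + Y\right) = \left(-10 + Y\right) \left(Y + s\right)$)
$v - E{\left(217,124 \right)} = -59433360 - \left(124^{2} - 1240 - 2170 + 124 \cdot 217\right) = -59433360 - \left(15376 - 1240 - 2170 + 26908\right) = -59433360 - 38874 = -59472234$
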